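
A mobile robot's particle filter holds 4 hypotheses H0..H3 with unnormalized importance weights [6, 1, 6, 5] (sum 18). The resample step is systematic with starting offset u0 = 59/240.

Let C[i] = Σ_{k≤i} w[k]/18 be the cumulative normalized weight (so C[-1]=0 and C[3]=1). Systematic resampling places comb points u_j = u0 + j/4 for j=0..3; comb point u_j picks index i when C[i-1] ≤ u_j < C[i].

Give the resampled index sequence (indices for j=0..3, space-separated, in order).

C = [1/3, 7/18, 13/18, 1]
j=0: u_0=59/240 ∈ [0, 1/3) → index 0
j=1: u_1=119/240 ∈ [7/18, 13/18) → index 2
j=2: u_2=179/240 ∈ [13/18, 1) → index 3
j=3: u_3=239/240 ∈ [13/18, 1) → index 3

0 2 3 3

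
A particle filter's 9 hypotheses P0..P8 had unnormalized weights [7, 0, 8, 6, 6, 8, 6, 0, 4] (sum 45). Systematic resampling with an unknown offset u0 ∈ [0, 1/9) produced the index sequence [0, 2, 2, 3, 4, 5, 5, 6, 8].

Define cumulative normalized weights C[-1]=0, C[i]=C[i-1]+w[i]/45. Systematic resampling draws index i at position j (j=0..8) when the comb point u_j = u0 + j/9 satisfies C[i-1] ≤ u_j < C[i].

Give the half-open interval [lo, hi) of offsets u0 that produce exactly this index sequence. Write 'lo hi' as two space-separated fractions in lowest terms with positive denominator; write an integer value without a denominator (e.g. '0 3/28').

C = [7/45, 7/45, 1/3, 7/15, 3/5, 7/9, 41/45, 41/45, 1]
j=0 picked index 0: u0 ∈ [0, 7/45)
j=1 picked index 2: u0 ∈ [2/45, 2/9)
j=2 picked index 2: u0 ∈ [-1/15, 1/9)
j=3 picked index 3: u0 ∈ [0, 2/15)
j=4 picked index 4: u0 ∈ [1/45, 7/45)
j=5 picked index 5: u0 ∈ [2/45, 2/9)
j=6 picked index 5: u0 ∈ [-1/15, 1/9)
j=7 picked index 6: u0 ∈ [0, 2/15)
j=8 picked index 8: u0 ∈ [1/45, 1/9)
intersection: [2/45, 1/9)

2/45 1/9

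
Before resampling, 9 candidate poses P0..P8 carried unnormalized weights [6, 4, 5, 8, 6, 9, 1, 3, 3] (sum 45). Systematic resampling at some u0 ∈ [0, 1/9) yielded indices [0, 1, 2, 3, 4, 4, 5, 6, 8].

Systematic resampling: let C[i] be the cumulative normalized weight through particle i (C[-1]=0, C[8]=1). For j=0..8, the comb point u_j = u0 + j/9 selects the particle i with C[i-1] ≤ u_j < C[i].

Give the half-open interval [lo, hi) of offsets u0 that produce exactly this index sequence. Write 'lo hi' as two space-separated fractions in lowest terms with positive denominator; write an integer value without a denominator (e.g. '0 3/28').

C = [2/15, 2/9, 1/3, 23/45, 29/45, 38/45, 13/15, 14/15, 1]
j=0 picked index 0: u0 ∈ [0, 2/15)
j=1 picked index 1: u0 ∈ [1/45, 1/9)
j=2 picked index 2: u0 ∈ [0, 1/9)
j=3 picked index 3: u0 ∈ [0, 8/45)
j=4 picked index 4: u0 ∈ [1/15, 1/5)
j=5 picked index 4: u0 ∈ [-2/45, 4/45)
j=6 picked index 5: u0 ∈ [-1/45, 8/45)
j=7 picked index 6: u0 ∈ [1/15, 4/45)
j=8 picked index 8: u0 ∈ [2/45, 1/9)
intersection: [1/15, 4/45)

1/15 4/45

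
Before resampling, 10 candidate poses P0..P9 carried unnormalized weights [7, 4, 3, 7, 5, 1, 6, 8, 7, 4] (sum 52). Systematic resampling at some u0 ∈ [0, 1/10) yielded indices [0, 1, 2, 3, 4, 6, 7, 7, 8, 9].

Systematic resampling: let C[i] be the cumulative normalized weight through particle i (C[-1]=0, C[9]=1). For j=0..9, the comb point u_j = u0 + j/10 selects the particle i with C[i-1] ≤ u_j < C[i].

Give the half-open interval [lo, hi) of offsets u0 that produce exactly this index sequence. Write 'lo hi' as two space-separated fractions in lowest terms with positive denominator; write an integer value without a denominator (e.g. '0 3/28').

C = [7/52, 11/52, 7/26, 21/52, 1/2, 27/52, 33/52, 41/52, 12/13, 1]
j=0 picked index 0: u0 ∈ [0, 7/52)
j=1 picked index 1: u0 ∈ [9/260, 29/260)
j=2 picked index 2: u0 ∈ [3/260, 9/130)
j=3 picked index 3: u0 ∈ [-2/65, 27/260)
j=4 picked index 4: u0 ∈ [1/260, 1/10)
j=5 picked index 6: u0 ∈ [1/52, 7/52)
j=6 picked index 7: u0 ∈ [9/260, 49/260)
j=7 picked index 7: u0 ∈ [-17/260, 23/260)
j=8 picked index 8: u0 ∈ [-3/260, 8/65)
j=9 picked index 9: u0 ∈ [3/130, 1/10)
intersection: [9/260, 9/130)

9/260 9/130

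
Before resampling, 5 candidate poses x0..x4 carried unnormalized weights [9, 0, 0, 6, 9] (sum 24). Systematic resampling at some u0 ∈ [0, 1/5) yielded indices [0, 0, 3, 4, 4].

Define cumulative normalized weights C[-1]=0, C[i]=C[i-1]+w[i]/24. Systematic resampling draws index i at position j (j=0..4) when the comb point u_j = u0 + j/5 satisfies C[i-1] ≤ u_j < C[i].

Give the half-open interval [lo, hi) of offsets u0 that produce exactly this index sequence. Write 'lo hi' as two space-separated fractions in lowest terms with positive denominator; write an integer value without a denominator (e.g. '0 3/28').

1/40 7/40

C = [3/8, 3/8, 3/8, 5/8, 1]
j=0 picked index 0: u0 ∈ [0, 3/8)
j=1 picked index 0: u0 ∈ [-1/5, 7/40)
j=2 picked index 3: u0 ∈ [-1/40, 9/40)
j=3 picked index 4: u0 ∈ [1/40, 2/5)
j=4 picked index 4: u0 ∈ [-7/40, 1/5)
intersection: [1/40, 7/40)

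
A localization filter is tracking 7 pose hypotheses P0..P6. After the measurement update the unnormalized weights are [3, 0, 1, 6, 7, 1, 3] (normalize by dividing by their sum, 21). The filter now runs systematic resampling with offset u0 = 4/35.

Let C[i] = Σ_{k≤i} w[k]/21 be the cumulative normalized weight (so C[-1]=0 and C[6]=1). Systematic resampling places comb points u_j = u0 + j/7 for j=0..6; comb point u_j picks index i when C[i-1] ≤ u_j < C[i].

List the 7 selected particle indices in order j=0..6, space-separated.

C = [1/7, 1/7, 4/21, 10/21, 17/21, 6/7, 1]
j=0: u_0=4/35 ∈ [0, 1/7) → index 0
j=1: u_1=9/35 ∈ [4/21, 10/21) → index 3
j=2: u_2=2/5 ∈ [4/21, 10/21) → index 3
j=3: u_3=19/35 ∈ [10/21, 17/21) → index 4
j=4: u_4=24/35 ∈ [10/21, 17/21) → index 4
j=5: u_5=29/35 ∈ [17/21, 6/7) → index 5
j=6: u_6=34/35 ∈ [6/7, 1) → index 6

0 3 3 4 4 5 6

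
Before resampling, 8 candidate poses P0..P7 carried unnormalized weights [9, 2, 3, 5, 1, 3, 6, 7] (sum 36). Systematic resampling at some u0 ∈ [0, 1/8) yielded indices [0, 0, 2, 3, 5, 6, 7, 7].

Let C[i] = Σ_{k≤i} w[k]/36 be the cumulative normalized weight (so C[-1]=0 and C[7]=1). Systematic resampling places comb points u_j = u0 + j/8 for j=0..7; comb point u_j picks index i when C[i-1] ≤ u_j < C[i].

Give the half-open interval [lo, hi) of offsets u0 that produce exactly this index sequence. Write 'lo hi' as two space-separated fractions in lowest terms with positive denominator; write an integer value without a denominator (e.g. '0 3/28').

1/18 1/8

C = [1/4, 11/36, 7/18, 19/36, 5/9, 23/36, 29/36, 1]
j=0 picked index 0: u0 ∈ [0, 1/4)
j=1 picked index 0: u0 ∈ [-1/8, 1/8)
j=2 picked index 2: u0 ∈ [1/18, 5/36)
j=3 picked index 3: u0 ∈ [1/72, 11/72)
j=4 picked index 5: u0 ∈ [1/18, 5/36)
j=5 picked index 6: u0 ∈ [1/72, 13/72)
j=6 picked index 7: u0 ∈ [1/18, 1/4)
j=7 picked index 7: u0 ∈ [-5/72, 1/8)
intersection: [1/18, 1/8)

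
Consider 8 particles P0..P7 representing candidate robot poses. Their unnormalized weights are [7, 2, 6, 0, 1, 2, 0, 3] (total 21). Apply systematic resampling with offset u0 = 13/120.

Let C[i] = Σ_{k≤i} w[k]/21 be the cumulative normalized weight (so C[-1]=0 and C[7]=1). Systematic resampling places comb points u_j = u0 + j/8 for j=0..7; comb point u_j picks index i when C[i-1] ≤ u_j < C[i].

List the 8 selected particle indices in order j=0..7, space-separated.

C = [1/3, 3/7, 5/7, 5/7, 16/21, 6/7, 6/7, 1]
j=0: u_0=13/120 ∈ [0, 1/3) → index 0
j=1: u_1=7/30 ∈ [0, 1/3) → index 0
j=2: u_2=43/120 ∈ [1/3, 3/7) → index 1
j=3: u_3=29/60 ∈ [3/7, 5/7) → index 2
j=4: u_4=73/120 ∈ [3/7, 5/7) → index 2
j=5: u_5=11/15 ∈ [5/7, 16/21) → index 4
j=6: u_6=103/120 ∈ [6/7, 1) → index 7
j=7: u_7=59/60 ∈ [6/7, 1) → index 7

0 0 1 2 2 4 7 7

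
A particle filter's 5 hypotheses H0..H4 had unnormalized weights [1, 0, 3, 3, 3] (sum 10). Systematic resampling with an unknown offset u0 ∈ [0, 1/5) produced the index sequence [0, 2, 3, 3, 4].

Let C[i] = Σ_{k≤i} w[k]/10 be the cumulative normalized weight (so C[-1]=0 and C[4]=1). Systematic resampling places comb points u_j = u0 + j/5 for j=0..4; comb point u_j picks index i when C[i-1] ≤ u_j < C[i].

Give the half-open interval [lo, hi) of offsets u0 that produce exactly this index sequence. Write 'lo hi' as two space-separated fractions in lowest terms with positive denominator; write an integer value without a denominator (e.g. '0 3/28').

C = [1/10, 1/10, 2/5, 7/10, 1]
j=0 picked index 0: u0 ∈ [0, 1/10)
j=1 picked index 2: u0 ∈ [-1/10, 1/5)
j=2 picked index 3: u0 ∈ [0, 3/10)
j=3 picked index 3: u0 ∈ [-1/5, 1/10)
j=4 picked index 4: u0 ∈ [-1/10, 1/5)
intersection: [0, 1/10)

0 1/10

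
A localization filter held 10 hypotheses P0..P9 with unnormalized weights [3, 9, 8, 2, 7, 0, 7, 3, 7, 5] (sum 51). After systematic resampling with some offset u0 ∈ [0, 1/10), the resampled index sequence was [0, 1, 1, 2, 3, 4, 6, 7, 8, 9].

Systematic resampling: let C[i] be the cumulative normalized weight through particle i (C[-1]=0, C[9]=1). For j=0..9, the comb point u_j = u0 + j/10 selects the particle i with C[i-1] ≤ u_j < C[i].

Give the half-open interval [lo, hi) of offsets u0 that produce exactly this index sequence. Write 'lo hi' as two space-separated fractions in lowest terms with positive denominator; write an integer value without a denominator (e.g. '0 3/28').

1/170 8/255

C = [1/17, 4/17, 20/51, 22/51, 29/51, 29/51, 12/17, 13/17, 46/51, 1]
j=0 picked index 0: u0 ∈ [0, 1/17)
j=1 picked index 1: u0 ∈ [-7/170, 23/170)
j=2 picked index 1: u0 ∈ [-12/85, 3/85)
j=3 picked index 2: u0 ∈ [-11/170, 47/510)
j=4 picked index 3: u0 ∈ [-2/255, 8/255)
j=5 picked index 4: u0 ∈ [-7/102, 7/102)
j=6 picked index 6: u0 ∈ [-8/255, 9/85)
j=7 picked index 7: u0 ∈ [1/170, 11/170)
j=8 picked index 8: u0 ∈ [-3/85, 26/255)
j=9 picked index 9: u0 ∈ [1/510, 1/10)
intersection: [1/170, 8/255)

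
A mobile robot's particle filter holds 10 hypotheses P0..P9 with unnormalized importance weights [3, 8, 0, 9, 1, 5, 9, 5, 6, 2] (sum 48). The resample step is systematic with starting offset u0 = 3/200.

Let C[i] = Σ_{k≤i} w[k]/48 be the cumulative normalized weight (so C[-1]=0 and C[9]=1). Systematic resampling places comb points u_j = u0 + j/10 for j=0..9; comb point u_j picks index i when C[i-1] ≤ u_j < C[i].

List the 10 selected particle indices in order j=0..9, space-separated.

C = [1/16, 11/48, 11/48, 5/12, 7/16, 13/24, 35/48, 5/6, 23/24, 1]
j=0: u_0=3/200 ∈ [0, 1/16) → index 0
j=1: u_1=23/200 ∈ [1/16, 11/48) → index 1
j=2: u_2=43/200 ∈ [1/16, 11/48) → index 1
j=3: u_3=63/200 ∈ [11/48, 5/12) → index 3
j=4: u_4=83/200 ∈ [11/48, 5/12) → index 3
j=5: u_5=103/200 ∈ [7/16, 13/24) → index 5
j=6: u_6=123/200 ∈ [13/24, 35/48) → index 6
j=7: u_7=143/200 ∈ [13/24, 35/48) → index 6
j=8: u_8=163/200 ∈ [35/48, 5/6) → index 7
j=9: u_9=183/200 ∈ [5/6, 23/24) → index 8

0 1 1 3 3 5 6 6 7 8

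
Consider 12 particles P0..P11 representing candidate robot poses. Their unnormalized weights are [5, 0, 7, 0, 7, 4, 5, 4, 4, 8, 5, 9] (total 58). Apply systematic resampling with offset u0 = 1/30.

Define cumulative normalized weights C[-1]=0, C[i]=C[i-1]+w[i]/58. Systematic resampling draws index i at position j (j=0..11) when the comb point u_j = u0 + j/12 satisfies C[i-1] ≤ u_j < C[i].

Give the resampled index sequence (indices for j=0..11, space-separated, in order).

C = [5/58, 5/58, 6/29, 6/29, 19/58, 23/58, 14/29, 16/29, 18/29, 22/29, 49/58, 1]
j=0: u_0=1/30 ∈ [0, 5/58) → index 0
j=1: u_1=7/60 ∈ [5/58, 6/29) → index 2
j=2: u_2=1/5 ∈ [5/58, 6/29) → index 2
j=3: u_3=17/60 ∈ [6/29, 19/58) → index 4
j=4: u_4=11/30 ∈ [19/58, 23/58) → index 5
j=5: u_5=9/20 ∈ [23/58, 14/29) → index 6
j=6: u_6=8/15 ∈ [14/29, 16/29) → index 7
j=7: u_7=37/60 ∈ [16/29, 18/29) → index 8
j=8: u_8=7/10 ∈ [18/29, 22/29) → index 9
j=9: u_9=47/60 ∈ [22/29, 49/58) → index 10
j=10: u_10=13/15 ∈ [49/58, 1) → index 11
j=11: u_11=19/20 ∈ [49/58, 1) → index 11

0 2 2 4 5 6 7 8 9 10 11 11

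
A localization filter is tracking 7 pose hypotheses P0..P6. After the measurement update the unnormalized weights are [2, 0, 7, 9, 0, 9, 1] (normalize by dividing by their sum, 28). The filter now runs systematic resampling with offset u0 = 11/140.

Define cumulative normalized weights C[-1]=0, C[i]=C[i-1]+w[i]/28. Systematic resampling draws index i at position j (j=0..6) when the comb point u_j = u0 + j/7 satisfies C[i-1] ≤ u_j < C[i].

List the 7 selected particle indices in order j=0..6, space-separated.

C = [1/14, 1/14, 9/28, 9/14, 9/14, 27/28, 1]
j=0: u_0=11/140 ∈ [1/14, 9/28) → index 2
j=1: u_1=31/140 ∈ [1/14, 9/28) → index 2
j=2: u_2=51/140 ∈ [9/28, 9/14) → index 3
j=3: u_3=71/140 ∈ [9/28, 9/14) → index 3
j=4: u_4=13/20 ∈ [9/14, 27/28) → index 5
j=5: u_5=111/140 ∈ [9/14, 27/28) → index 5
j=6: u_6=131/140 ∈ [9/14, 27/28) → index 5

2 2 3 3 5 5 5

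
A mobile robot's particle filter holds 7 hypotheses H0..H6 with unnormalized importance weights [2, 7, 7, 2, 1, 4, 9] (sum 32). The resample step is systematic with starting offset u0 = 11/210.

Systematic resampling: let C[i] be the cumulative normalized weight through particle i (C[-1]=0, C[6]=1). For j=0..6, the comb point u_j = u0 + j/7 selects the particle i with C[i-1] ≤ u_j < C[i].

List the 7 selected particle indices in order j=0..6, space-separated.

C = [1/16, 9/32, 1/2, 9/16, 19/32, 23/32, 1]
j=0: u_0=11/210 ∈ [0, 1/16) → index 0
j=1: u_1=41/210 ∈ [1/16, 9/32) → index 1
j=2: u_2=71/210 ∈ [9/32, 1/2) → index 2
j=3: u_3=101/210 ∈ [9/32, 1/2) → index 2
j=4: u_4=131/210 ∈ [19/32, 23/32) → index 5
j=5: u_5=23/30 ∈ [23/32, 1) → index 6
j=6: u_6=191/210 ∈ [23/32, 1) → index 6

0 1 2 2 5 6 6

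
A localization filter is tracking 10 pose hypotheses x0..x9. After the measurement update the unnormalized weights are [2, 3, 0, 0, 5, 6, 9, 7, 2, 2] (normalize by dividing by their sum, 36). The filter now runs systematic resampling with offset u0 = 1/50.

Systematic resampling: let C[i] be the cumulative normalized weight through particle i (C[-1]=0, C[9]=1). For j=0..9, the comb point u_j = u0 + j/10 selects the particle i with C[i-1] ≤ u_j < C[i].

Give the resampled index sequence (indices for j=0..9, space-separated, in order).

0 1 4 5 5 6 6 7 7 8

C = [1/18, 5/36, 5/36, 5/36, 5/18, 4/9, 25/36, 8/9, 17/18, 1]
j=0: u_0=1/50 ∈ [0, 1/18) → index 0
j=1: u_1=3/25 ∈ [1/18, 5/36) → index 1
j=2: u_2=11/50 ∈ [5/36, 5/18) → index 4
j=3: u_3=8/25 ∈ [5/18, 4/9) → index 5
j=4: u_4=21/50 ∈ [5/18, 4/9) → index 5
j=5: u_5=13/25 ∈ [4/9, 25/36) → index 6
j=6: u_6=31/50 ∈ [4/9, 25/36) → index 6
j=7: u_7=18/25 ∈ [25/36, 8/9) → index 7
j=8: u_8=41/50 ∈ [25/36, 8/9) → index 7
j=9: u_9=23/25 ∈ [8/9, 17/18) → index 8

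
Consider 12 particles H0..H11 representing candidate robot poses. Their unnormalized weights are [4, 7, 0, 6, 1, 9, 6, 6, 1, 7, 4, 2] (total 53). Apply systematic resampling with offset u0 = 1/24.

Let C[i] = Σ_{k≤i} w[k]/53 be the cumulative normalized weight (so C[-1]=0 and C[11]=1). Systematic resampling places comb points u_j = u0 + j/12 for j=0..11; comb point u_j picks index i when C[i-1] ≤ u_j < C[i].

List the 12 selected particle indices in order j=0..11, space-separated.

C = [4/53, 11/53, 11/53, 17/53, 18/53, 27/53, 33/53, 39/53, 40/53, 47/53, 51/53, 1]
j=0: u_0=1/24 ∈ [0, 4/53) → index 0
j=1: u_1=1/8 ∈ [4/53, 11/53) → index 1
j=2: u_2=5/24 ∈ [11/53, 17/53) → index 3
j=3: u_3=7/24 ∈ [11/53, 17/53) → index 3
j=4: u_4=3/8 ∈ [18/53, 27/53) → index 5
j=5: u_5=11/24 ∈ [18/53, 27/53) → index 5
j=6: u_6=13/24 ∈ [27/53, 33/53) → index 6
j=7: u_7=5/8 ∈ [33/53, 39/53) → index 7
j=8: u_8=17/24 ∈ [33/53, 39/53) → index 7
j=9: u_9=19/24 ∈ [40/53, 47/53) → index 9
j=10: u_10=7/8 ∈ [40/53, 47/53) → index 9
j=11: u_11=23/24 ∈ [47/53, 51/53) → index 10

0 1 3 3 5 5 6 7 7 9 9 10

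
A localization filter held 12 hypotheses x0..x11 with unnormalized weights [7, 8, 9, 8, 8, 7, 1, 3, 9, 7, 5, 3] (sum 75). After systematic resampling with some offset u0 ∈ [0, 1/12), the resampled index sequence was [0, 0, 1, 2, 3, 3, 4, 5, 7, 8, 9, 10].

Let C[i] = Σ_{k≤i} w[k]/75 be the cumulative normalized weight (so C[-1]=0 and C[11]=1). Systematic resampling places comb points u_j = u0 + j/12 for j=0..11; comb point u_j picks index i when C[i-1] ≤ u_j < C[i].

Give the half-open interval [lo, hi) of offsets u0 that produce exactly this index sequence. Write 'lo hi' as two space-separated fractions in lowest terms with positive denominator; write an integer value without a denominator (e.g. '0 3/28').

0 1/100

C = [7/75, 1/5, 8/25, 32/75, 8/15, 47/75, 16/25, 17/25, 4/5, 67/75, 24/25, 1]
j=0 picked index 0: u0 ∈ [0, 7/75)
j=1 picked index 0: u0 ∈ [-1/12, 1/100)
j=2 picked index 1: u0 ∈ [-11/150, 1/30)
j=3 picked index 2: u0 ∈ [-1/20, 7/100)
j=4 picked index 3: u0 ∈ [-1/75, 7/75)
j=5 picked index 3: u0 ∈ [-29/300, 1/100)
j=6 picked index 4: u0 ∈ [-11/150, 1/30)
j=7 picked index 5: u0 ∈ [-1/20, 13/300)
j=8 picked index 7: u0 ∈ [-2/75, 1/75)
j=9 picked index 8: u0 ∈ [-7/100, 1/20)
j=10 picked index 9: u0 ∈ [-1/30, 3/50)
j=11 picked index 10: u0 ∈ [-7/300, 13/300)
intersection: [0, 1/100)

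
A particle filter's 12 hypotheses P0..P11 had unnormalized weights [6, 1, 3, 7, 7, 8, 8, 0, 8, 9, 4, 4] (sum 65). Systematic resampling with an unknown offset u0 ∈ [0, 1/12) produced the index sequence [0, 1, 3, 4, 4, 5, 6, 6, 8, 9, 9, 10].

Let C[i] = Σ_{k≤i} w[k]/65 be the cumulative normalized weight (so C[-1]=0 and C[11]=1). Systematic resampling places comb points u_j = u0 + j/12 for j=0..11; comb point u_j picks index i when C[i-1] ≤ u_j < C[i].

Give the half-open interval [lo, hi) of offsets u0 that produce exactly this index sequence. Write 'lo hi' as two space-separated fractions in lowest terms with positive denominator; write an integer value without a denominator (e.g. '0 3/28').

C = [6/65, 7/65, 2/13, 17/65, 24/65, 32/65, 8/13, 8/13, 48/65, 57/65, 61/65, 1]
j=0 picked index 0: u0 ∈ [0, 6/65)
j=1 picked index 1: u0 ∈ [7/780, 19/780)
j=2 picked index 3: u0 ∈ [-1/78, 37/390)
j=3 picked index 4: u0 ∈ [3/260, 31/260)
j=4 picked index 4: u0 ∈ [-14/195, 7/195)
j=5 picked index 5: u0 ∈ [-37/780, 59/780)
j=6 picked index 6: u0 ∈ [-1/130, 3/26)
j=7 picked index 6: u0 ∈ [-71/780, 5/156)
j=8 picked index 8: u0 ∈ [-2/39, 14/195)
j=9 picked index 9: u0 ∈ [-3/260, 33/260)
j=10 picked index 9: u0 ∈ [-37/390, 17/390)
j=11 picked index 10: u0 ∈ [-31/780, 17/780)
intersection: [3/260, 17/780)

3/260 17/780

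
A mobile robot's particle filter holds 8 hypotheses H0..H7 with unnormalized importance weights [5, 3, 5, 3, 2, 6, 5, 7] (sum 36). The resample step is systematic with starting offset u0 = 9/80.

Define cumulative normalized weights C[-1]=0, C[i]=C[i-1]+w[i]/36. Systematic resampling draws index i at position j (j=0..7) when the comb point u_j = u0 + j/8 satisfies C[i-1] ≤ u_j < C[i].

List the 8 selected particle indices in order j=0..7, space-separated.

C = [5/36, 2/9, 13/36, 4/9, 1/2, 2/3, 29/36, 1]
j=0: u_0=9/80 ∈ [0, 5/36) → index 0
j=1: u_1=19/80 ∈ [2/9, 13/36) → index 2
j=2: u_2=29/80 ∈ [13/36, 4/9) → index 3
j=3: u_3=39/80 ∈ [4/9, 1/2) → index 4
j=4: u_4=49/80 ∈ [1/2, 2/3) → index 5
j=5: u_5=59/80 ∈ [2/3, 29/36) → index 6
j=6: u_6=69/80 ∈ [29/36, 1) → index 7
j=7: u_7=79/80 ∈ [29/36, 1) → index 7

0 2 3 4 5 6 7 7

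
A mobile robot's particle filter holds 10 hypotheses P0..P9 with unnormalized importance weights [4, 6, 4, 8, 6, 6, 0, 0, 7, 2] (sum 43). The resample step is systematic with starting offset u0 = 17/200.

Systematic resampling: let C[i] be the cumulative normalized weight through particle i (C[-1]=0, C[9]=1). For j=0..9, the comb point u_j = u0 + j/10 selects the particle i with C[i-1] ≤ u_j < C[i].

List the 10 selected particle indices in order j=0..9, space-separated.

C = [4/43, 10/43, 14/43, 22/43, 28/43, 34/43, 34/43, 34/43, 41/43, 1]
j=0: u_0=17/200 ∈ [0, 4/43) → index 0
j=1: u_1=37/200 ∈ [4/43, 10/43) → index 1
j=2: u_2=57/200 ∈ [10/43, 14/43) → index 2
j=3: u_3=77/200 ∈ [14/43, 22/43) → index 3
j=4: u_4=97/200 ∈ [14/43, 22/43) → index 3
j=5: u_5=117/200 ∈ [22/43, 28/43) → index 4
j=6: u_6=137/200 ∈ [28/43, 34/43) → index 5
j=7: u_7=157/200 ∈ [28/43, 34/43) → index 5
j=8: u_8=177/200 ∈ [34/43, 41/43) → index 8
j=9: u_9=197/200 ∈ [41/43, 1) → index 9

0 1 2 3 3 4 5 5 8 9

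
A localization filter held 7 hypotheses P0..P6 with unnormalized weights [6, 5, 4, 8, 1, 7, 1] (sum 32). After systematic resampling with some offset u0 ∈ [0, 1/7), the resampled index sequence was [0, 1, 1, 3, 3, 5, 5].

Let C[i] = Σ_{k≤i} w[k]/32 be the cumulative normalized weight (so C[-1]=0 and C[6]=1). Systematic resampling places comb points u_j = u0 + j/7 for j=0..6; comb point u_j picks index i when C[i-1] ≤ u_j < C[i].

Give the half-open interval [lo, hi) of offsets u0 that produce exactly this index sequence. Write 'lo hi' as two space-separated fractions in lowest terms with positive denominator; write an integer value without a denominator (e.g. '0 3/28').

C = [3/16, 11/32, 15/32, 23/32, 3/4, 31/32, 1]
j=0 picked index 0: u0 ∈ [0, 3/16)
j=1 picked index 1: u0 ∈ [5/112, 45/224)
j=2 picked index 1: u0 ∈ [-11/112, 13/224)
j=3 picked index 3: u0 ∈ [9/224, 65/224)
j=4 picked index 3: u0 ∈ [-23/224, 33/224)
j=5 picked index 5: u0 ∈ [1/28, 57/224)
j=6 picked index 5: u0 ∈ [-3/28, 25/224)
intersection: [5/112, 13/224)

5/112 13/224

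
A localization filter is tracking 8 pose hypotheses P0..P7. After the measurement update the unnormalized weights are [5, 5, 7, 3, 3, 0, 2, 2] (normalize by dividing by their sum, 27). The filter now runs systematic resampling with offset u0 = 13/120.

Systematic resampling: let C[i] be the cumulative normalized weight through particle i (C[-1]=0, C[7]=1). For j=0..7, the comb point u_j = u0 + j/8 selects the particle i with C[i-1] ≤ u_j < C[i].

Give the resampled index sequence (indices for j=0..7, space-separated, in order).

0 1 1 2 2 3 6 7

C = [5/27, 10/27, 17/27, 20/27, 23/27, 23/27, 25/27, 1]
j=0: u_0=13/120 ∈ [0, 5/27) → index 0
j=1: u_1=7/30 ∈ [5/27, 10/27) → index 1
j=2: u_2=43/120 ∈ [5/27, 10/27) → index 1
j=3: u_3=29/60 ∈ [10/27, 17/27) → index 2
j=4: u_4=73/120 ∈ [10/27, 17/27) → index 2
j=5: u_5=11/15 ∈ [17/27, 20/27) → index 3
j=6: u_6=103/120 ∈ [23/27, 25/27) → index 6
j=7: u_7=59/60 ∈ [25/27, 1) → index 7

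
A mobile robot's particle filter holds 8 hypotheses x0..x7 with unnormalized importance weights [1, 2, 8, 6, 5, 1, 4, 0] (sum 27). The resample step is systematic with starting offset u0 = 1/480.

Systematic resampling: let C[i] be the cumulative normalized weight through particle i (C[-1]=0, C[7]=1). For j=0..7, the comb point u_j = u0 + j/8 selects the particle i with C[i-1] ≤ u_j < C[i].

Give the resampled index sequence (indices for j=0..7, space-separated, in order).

0 2 2 2 3 3 4 6

C = [1/27, 1/9, 11/27, 17/27, 22/27, 23/27, 1, 1]
j=0: u_0=1/480 ∈ [0, 1/27) → index 0
j=1: u_1=61/480 ∈ [1/9, 11/27) → index 2
j=2: u_2=121/480 ∈ [1/9, 11/27) → index 2
j=3: u_3=181/480 ∈ [1/9, 11/27) → index 2
j=4: u_4=241/480 ∈ [11/27, 17/27) → index 3
j=5: u_5=301/480 ∈ [11/27, 17/27) → index 3
j=6: u_6=361/480 ∈ [17/27, 22/27) → index 4
j=7: u_7=421/480 ∈ [23/27, 1) → index 6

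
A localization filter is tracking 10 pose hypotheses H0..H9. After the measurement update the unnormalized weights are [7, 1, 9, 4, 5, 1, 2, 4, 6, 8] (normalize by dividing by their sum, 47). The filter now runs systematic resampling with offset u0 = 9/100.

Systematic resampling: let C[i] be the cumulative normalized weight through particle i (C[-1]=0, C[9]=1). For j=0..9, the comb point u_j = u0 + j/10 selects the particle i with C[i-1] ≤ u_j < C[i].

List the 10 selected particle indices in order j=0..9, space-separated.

C = [7/47, 8/47, 17/47, 21/47, 26/47, 27/47, 29/47, 33/47, 39/47, 1]
j=0: u_0=9/100 ∈ [0, 7/47) → index 0
j=1: u_1=19/100 ∈ [8/47, 17/47) → index 2
j=2: u_2=29/100 ∈ [8/47, 17/47) → index 2
j=3: u_3=39/100 ∈ [17/47, 21/47) → index 3
j=4: u_4=49/100 ∈ [21/47, 26/47) → index 4
j=5: u_5=59/100 ∈ [27/47, 29/47) → index 6
j=6: u_6=69/100 ∈ [29/47, 33/47) → index 7
j=7: u_7=79/100 ∈ [33/47, 39/47) → index 8
j=8: u_8=89/100 ∈ [39/47, 1) → index 9
j=9: u_9=99/100 ∈ [39/47, 1) → index 9

0 2 2 3 4 6 7 8 9 9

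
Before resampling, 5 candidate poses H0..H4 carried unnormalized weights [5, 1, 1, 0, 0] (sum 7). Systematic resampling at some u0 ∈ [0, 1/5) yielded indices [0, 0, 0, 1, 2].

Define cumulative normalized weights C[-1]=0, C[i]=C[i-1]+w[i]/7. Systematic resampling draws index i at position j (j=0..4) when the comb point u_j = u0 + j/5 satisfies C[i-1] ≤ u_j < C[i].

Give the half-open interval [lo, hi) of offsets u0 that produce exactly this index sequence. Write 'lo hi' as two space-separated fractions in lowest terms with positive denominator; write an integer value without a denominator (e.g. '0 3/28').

C = [5/7, 6/7, 1, 1, 1]
j=0 picked index 0: u0 ∈ [0, 5/7)
j=1 picked index 0: u0 ∈ [-1/5, 18/35)
j=2 picked index 0: u0 ∈ [-2/5, 11/35)
j=3 picked index 1: u0 ∈ [4/35, 9/35)
j=4 picked index 2: u0 ∈ [2/35, 1/5)
intersection: [4/35, 1/5)

4/35 1/5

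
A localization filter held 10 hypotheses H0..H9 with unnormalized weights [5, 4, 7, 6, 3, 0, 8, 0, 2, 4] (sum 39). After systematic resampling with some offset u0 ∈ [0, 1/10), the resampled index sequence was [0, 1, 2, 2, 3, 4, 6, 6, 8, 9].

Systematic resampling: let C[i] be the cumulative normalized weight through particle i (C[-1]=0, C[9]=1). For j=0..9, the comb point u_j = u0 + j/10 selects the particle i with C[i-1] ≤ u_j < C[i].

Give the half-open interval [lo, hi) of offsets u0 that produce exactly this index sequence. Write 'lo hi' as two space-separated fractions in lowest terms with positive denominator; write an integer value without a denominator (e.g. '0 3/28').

C = [5/39, 3/13, 16/39, 22/39, 25/39, 25/39, 11/13, 11/13, 35/39, 1]
j=0 picked index 0: u0 ∈ [0, 5/39)
j=1 picked index 1: u0 ∈ [11/390, 17/130)
j=2 picked index 2: u0 ∈ [2/65, 41/195)
j=3 picked index 2: u0 ∈ [-9/130, 43/390)
j=4 picked index 3: u0 ∈ [2/195, 32/195)
j=5 picked index 4: u0 ∈ [5/78, 11/78)
j=6 picked index 6: u0 ∈ [8/195, 16/65)
j=7 picked index 6: u0 ∈ [-23/390, 19/130)
j=8 picked index 8: u0 ∈ [3/65, 19/195)
j=9 picked index 9: u0 ∈ [-1/390, 1/10)
intersection: [5/78, 19/195)

5/78 19/195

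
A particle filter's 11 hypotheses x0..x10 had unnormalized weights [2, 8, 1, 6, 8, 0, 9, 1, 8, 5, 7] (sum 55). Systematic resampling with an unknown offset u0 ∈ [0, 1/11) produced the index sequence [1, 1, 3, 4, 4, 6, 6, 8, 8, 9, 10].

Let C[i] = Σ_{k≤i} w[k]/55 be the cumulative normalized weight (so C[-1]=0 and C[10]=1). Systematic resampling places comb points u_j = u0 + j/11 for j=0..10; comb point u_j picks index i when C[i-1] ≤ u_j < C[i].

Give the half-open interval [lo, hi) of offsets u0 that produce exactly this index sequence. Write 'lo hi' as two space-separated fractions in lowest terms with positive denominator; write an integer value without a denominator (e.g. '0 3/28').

2/55 3/55

C = [2/55, 2/11, 1/5, 17/55, 5/11, 5/11, 34/55, 7/11, 43/55, 48/55, 1]
j=0 picked index 1: u0 ∈ [2/55, 2/11)
j=1 picked index 1: u0 ∈ [-3/55, 1/11)
j=2 picked index 3: u0 ∈ [1/55, 7/55)
j=3 picked index 4: u0 ∈ [2/55, 2/11)
j=4 picked index 4: u0 ∈ [-3/55, 1/11)
j=5 picked index 6: u0 ∈ [0, 9/55)
j=6 picked index 6: u0 ∈ [-1/11, 4/55)
j=7 picked index 8: u0 ∈ [0, 8/55)
j=8 picked index 8: u0 ∈ [-1/11, 3/55)
j=9 picked index 9: u0 ∈ [-2/55, 3/55)
j=10 picked index 10: u0 ∈ [-2/55, 1/11)
intersection: [2/55, 3/55)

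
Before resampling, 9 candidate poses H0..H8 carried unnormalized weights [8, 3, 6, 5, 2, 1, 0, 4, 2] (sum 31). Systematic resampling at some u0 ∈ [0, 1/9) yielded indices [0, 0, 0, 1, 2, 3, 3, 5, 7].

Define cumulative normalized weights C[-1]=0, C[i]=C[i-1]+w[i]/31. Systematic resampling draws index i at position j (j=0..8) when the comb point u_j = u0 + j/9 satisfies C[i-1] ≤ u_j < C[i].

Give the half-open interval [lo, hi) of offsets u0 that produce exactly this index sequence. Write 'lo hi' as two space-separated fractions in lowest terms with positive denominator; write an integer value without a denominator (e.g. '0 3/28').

C = [8/31, 11/31, 17/31, 22/31, 24/31, 25/31, 25/31, 29/31, 1]
j=0 picked index 0: u0 ∈ [0, 8/31)
j=1 picked index 0: u0 ∈ [-1/9, 41/279)
j=2 picked index 0: u0 ∈ [-2/9, 10/279)
j=3 picked index 1: u0 ∈ [-7/93, 2/93)
j=4 picked index 2: u0 ∈ [-25/279, 29/279)
j=5 picked index 3: u0 ∈ [-2/279, 43/279)
j=6 picked index 3: u0 ∈ [-11/93, 4/93)
j=7 picked index 5: u0 ∈ [-1/279, 8/279)
j=8 picked index 7: u0 ∈ [-23/279, 13/279)
intersection: [0, 2/93)

0 2/93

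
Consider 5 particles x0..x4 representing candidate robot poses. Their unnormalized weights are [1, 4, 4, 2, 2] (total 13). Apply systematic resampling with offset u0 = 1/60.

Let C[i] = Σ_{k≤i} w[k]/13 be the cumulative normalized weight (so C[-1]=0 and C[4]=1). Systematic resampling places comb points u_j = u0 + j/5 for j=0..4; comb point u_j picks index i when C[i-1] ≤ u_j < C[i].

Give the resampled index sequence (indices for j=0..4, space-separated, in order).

0 1 2 2 3

C = [1/13, 5/13, 9/13, 11/13, 1]
j=0: u_0=1/60 ∈ [0, 1/13) → index 0
j=1: u_1=13/60 ∈ [1/13, 5/13) → index 1
j=2: u_2=5/12 ∈ [5/13, 9/13) → index 2
j=3: u_3=37/60 ∈ [5/13, 9/13) → index 2
j=4: u_4=49/60 ∈ [9/13, 11/13) → index 3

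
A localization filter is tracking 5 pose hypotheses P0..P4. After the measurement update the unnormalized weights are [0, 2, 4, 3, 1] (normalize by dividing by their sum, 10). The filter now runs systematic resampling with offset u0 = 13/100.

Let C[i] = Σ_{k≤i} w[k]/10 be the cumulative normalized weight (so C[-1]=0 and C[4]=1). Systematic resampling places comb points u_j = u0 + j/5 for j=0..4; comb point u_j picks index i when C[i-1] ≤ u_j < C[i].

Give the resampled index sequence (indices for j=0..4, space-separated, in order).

C = [0, 1/5, 3/5, 9/10, 1]
j=0: u_0=13/100 ∈ [0, 1/5) → index 1
j=1: u_1=33/100 ∈ [1/5, 3/5) → index 2
j=2: u_2=53/100 ∈ [1/5, 3/5) → index 2
j=3: u_3=73/100 ∈ [3/5, 9/10) → index 3
j=4: u_4=93/100 ∈ [9/10, 1) → index 4

1 2 2 3 4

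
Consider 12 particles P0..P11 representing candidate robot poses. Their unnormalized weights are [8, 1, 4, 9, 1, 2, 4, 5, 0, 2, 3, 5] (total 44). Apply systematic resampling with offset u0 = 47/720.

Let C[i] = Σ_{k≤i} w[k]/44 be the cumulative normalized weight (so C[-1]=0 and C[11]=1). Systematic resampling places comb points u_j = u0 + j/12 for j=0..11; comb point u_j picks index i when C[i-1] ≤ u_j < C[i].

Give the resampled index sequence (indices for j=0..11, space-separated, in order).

C = [2/11, 9/44, 13/44, 1/2, 23/44, 25/44, 29/44, 17/22, 17/22, 9/11, 39/44, 1]
j=0: u_0=47/720 ∈ [0, 2/11) → index 0
j=1: u_1=107/720 ∈ [0, 2/11) → index 0
j=2: u_2=167/720 ∈ [9/44, 13/44) → index 2
j=3: u_3=227/720 ∈ [13/44, 1/2) → index 3
j=4: u_4=287/720 ∈ [13/44, 1/2) → index 3
j=5: u_5=347/720 ∈ [13/44, 1/2) → index 3
j=6: u_6=407/720 ∈ [23/44, 25/44) → index 5
j=7: u_7=467/720 ∈ [25/44, 29/44) → index 6
j=8: u_8=527/720 ∈ [29/44, 17/22) → index 7
j=9: u_9=587/720 ∈ [17/22, 9/11) → index 9
j=10: u_10=647/720 ∈ [39/44, 1) → index 11
j=11: u_11=707/720 ∈ [39/44, 1) → index 11

0 0 2 3 3 3 5 6 7 9 11 11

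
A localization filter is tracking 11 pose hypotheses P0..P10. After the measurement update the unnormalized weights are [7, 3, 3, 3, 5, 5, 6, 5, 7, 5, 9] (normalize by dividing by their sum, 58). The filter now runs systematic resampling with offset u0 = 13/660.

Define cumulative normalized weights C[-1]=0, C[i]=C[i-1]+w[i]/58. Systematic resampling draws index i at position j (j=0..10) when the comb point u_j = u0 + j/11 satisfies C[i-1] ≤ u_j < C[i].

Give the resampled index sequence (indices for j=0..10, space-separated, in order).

0 0 2 4 5 6 7 8 8 9 10

C = [7/58, 5/29, 13/58, 8/29, 21/58, 13/29, 16/29, 37/58, 22/29, 49/58, 1]
j=0: u_0=13/660 ∈ [0, 7/58) → index 0
j=1: u_1=73/660 ∈ [0, 7/58) → index 0
j=2: u_2=133/660 ∈ [5/29, 13/58) → index 2
j=3: u_3=193/660 ∈ [8/29, 21/58) → index 4
j=4: u_4=23/60 ∈ [21/58, 13/29) → index 5
j=5: u_5=313/660 ∈ [13/29, 16/29) → index 6
j=6: u_6=373/660 ∈ [16/29, 37/58) → index 7
j=7: u_7=433/660 ∈ [37/58, 22/29) → index 8
j=8: u_8=493/660 ∈ [37/58, 22/29) → index 8
j=9: u_9=553/660 ∈ [22/29, 49/58) → index 9
j=10: u_10=613/660 ∈ [49/58, 1) → index 10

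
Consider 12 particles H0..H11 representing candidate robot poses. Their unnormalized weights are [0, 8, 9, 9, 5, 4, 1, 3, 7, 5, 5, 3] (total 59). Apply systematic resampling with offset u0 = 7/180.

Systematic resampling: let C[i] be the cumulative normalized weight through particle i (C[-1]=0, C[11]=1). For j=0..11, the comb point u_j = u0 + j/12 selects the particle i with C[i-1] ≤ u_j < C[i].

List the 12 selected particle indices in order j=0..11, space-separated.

C = [0, 8/59, 17/59, 26/59, 31/59, 35/59, 36/59, 39/59, 46/59, 51/59, 56/59, 1]
j=0: u_0=7/180 ∈ [0, 8/59) → index 1
j=1: u_1=11/90 ∈ [0, 8/59) → index 1
j=2: u_2=37/180 ∈ [8/59, 17/59) → index 2
j=3: u_3=13/45 ∈ [17/59, 26/59) → index 3
j=4: u_4=67/180 ∈ [17/59, 26/59) → index 3
j=5: u_5=41/90 ∈ [26/59, 31/59) → index 4
j=6: u_6=97/180 ∈ [31/59, 35/59) → index 5
j=7: u_7=28/45 ∈ [36/59, 39/59) → index 7
j=8: u_8=127/180 ∈ [39/59, 46/59) → index 8
j=9: u_9=71/90 ∈ [46/59, 51/59) → index 9
j=10: u_10=157/180 ∈ [51/59, 56/59) → index 10
j=11: u_11=43/45 ∈ [56/59, 1) → index 11

1 1 2 3 3 4 5 7 8 9 10 11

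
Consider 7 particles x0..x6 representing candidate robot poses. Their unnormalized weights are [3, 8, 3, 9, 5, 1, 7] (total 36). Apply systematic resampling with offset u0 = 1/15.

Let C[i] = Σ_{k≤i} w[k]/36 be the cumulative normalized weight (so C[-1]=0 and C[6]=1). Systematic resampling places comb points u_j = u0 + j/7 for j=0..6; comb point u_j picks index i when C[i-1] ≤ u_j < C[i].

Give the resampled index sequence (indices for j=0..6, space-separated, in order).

0 1 2 3 3 5 6

C = [1/12, 11/36, 7/18, 23/36, 7/9, 29/36, 1]
j=0: u_0=1/15 ∈ [0, 1/12) → index 0
j=1: u_1=22/105 ∈ [1/12, 11/36) → index 1
j=2: u_2=37/105 ∈ [11/36, 7/18) → index 2
j=3: u_3=52/105 ∈ [7/18, 23/36) → index 3
j=4: u_4=67/105 ∈ [7/18, 23/36) → index 3
j=5: u_5=82/105 ∈ [7/9, 29/36) → index 5
j=6: u_6=97/105 ∈ [29/36, 1) → index 6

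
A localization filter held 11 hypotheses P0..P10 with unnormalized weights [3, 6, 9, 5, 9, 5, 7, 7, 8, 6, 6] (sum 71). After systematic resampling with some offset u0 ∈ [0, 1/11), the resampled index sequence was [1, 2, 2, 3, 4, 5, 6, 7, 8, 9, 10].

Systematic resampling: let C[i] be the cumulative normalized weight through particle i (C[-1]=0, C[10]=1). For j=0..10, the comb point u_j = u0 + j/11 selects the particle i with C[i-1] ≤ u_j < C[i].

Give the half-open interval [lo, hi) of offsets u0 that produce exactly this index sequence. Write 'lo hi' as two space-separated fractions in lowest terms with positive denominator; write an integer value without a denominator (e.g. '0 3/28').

3/71 40/781

C = [3/71, 9/71, 18/71, 23/71, 32/71, 37/71, 44/71, 51/71, 59/71, 65/71, 1]
j=0 picked index 1: u0 ∈ [3/71, 9/71)
j=1 picked index 2: u0 ∈ [28/781, 127/781)
j=2 picked index 2: u0 ∈ [-43/781, 56/781)
j=3 picked index 3: u0 ∈ [-15/781, 40/781)
j=4 picked index 4: u0 ∈ [-31/781, 68/781)
j=5 picked index 5: u0 ∈ [-3/781, 52/781)
j=6 picked index 6: u0 ∈ [-19/781, 58/781)
j=7 picked index 7: u0 ∈ [-13/781, 64/781)
j=8 picked index 8: u0 ∈ [-7/781, 81/781)
j=9 picked index 9: u0 ∈ [10/781, 76/781)
j=10 picked index 10: u0 ∈ [5/781, 1/11)
intersection: [3/71, 40/781)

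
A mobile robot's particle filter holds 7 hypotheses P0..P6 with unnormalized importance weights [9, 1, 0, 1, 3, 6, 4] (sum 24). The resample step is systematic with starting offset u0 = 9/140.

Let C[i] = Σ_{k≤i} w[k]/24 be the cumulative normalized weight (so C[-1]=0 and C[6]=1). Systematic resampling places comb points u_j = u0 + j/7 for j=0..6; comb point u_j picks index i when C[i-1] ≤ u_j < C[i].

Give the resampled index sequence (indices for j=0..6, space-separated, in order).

C = [3/8, 5/12, 5/12, 11/24, 7/12, 5/6, 1]
j=0: u_0=9/140 ∈ [0, 3/8) → index 0
j=1: u_1=29/140 ∈ [0, 3/8) → index 0
j=2: u_2=7/20 ∈ [0, 3/8) → index 0
j=3: u_3=69/140 ∈ [11/24, 7/12) → index 4
j=4: u_4=89/140 ∈ [7/12, 5/6) → index 5
j=5: u_5=109/140 ∈ [7/12, 5/6) → index 5
j=6: u_6=129/140 ∈ [5/6, 1) → index 6

0 0 0 4 5 5 6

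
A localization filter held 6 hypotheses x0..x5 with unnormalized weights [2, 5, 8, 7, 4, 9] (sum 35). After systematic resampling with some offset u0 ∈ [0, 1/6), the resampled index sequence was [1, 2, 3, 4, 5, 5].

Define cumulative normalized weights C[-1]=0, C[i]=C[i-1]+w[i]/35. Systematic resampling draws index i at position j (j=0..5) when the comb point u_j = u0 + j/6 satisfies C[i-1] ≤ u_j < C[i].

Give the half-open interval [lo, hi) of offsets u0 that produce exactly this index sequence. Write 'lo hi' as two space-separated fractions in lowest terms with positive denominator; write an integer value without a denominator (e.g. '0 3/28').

C = [2/35, 1/5, 3/7, 22/35, 26/35, 1]
j=0 picked index 1: u0 ∈ [2/35, 1/5)
j=1 picked index 2: u0 ∈ [1/30, 11/42)
j=2 picked index 3: u0 ∈ [2/21, 31/105)
j=3 picked index 4: u0 ∈ [9/70, 17/70)
j=4 picked index 5: u0 ∈ [8/105, 1/3)
j=5 picked index 5: u0 ∈ [-19/210, 1/6)
intersection: [9/70, 1/6)

9/70 1/6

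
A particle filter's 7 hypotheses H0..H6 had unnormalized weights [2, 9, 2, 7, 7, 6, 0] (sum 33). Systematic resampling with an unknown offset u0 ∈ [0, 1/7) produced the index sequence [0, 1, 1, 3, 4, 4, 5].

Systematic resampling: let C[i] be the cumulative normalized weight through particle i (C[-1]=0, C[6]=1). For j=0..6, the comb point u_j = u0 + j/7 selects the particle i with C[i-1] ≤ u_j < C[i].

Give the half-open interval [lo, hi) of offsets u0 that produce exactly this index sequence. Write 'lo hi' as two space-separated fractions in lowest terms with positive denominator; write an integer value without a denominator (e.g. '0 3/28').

C = [2/33, 1/3, 13/33, 20/33, 9/11, 1, 1]
j=0 picked index 0: u0 ∈ [0, 2/33)
j=1 picked index 1: u0 ∈ [-19/231, 4/21)
j=2 picked index 1: u0 ∈ [-52/231, 1/21)
j=3 picked index 3: u0 ∈ [-8/231, 41/231)
j=4 picked index 4: u0 ∈ [8/231, 19/77)
j=5 picked index 4: u0 ∈ [-25/231, 8/77)
j=6 picked index 5: u0 ∈ [-3/77, 1/7)
intersection: [8/231, 1/21)

8/231 1/21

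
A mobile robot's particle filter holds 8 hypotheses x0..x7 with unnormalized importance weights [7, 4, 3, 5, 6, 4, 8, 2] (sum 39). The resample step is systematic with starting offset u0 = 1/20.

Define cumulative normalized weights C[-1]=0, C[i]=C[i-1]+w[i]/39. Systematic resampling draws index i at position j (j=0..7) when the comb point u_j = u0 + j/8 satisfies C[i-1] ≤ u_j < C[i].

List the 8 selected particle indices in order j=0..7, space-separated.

C = [7/39, 11/39, 14/39, 19/39, 25/39, 29/39, 37/39, 1]
j=0: u_0=1/20 ∈ [0, 7/39) → index 0
j=1: u_1=7/40 ∈ [0, 7/39) → index 0
j=2: u_2=3/10 ∈ [11/39, 14/39) → index 2
j=3: u_3=17/40 ∈ [14/39, 19/39) → index 3
j=4: u_4=11/20 ∈ [19/39, 25/39) → index 4
j=5: u_5=27/40 ∈ [25/39, 29/39) → index 5
j=6: u_6=4/5 ∈ [29/39, 37/39) → index 6
j=7: u_7=37/40 ∈ [29/39, 37/39) → index 6

0 0 2 3 4 5 6 6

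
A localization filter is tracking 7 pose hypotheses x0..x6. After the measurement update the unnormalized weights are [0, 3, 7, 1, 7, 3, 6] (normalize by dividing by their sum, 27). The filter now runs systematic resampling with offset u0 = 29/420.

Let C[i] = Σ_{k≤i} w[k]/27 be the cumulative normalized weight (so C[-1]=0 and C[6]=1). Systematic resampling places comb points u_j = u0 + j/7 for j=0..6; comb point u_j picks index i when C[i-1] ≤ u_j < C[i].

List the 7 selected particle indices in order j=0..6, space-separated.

C = [0, 1/9, 10/27, 11/27, 2/3, 7/9, 1]
j=0: u_0=29/420 ∈ [0, 1/9) → index 1
j=1: u_1=89/420 ∈ [1/9, 10/27) → index 2
j=2: u_2=149/420 ∈ [1/9, 10/27) → index 2
j=3: u_3=209/420 ∈ [11/27, 2/3) → index 4
j=4: u_4=269/420 ∈ [11/27, 2/3) → index 4
j=5: u_5=47/60 ∈ [7/9, 1) → index 6
j=6: u_6=389/420 ∈ [7/9, 1) → index 6

1 2 2 4 4 6 6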